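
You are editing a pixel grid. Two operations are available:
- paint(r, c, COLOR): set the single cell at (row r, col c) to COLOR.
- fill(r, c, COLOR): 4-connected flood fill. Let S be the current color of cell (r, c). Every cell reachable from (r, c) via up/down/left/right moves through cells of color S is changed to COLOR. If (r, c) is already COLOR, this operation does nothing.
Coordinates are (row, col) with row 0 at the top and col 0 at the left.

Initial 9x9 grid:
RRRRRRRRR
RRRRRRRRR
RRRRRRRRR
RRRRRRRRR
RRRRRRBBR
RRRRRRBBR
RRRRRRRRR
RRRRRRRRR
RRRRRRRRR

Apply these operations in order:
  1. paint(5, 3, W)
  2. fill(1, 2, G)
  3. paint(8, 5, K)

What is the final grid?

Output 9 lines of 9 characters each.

After op 1 paint(5,3,W):
RRRRRRRRR
RRRRRRRRR
RRRRRRRRR
RRRRRRRRR
RRRRRRBBR
RRRWRRBBR
RRRRRRRRR
RRRRRRRRR
RRRRRRRRR
After op 2 fill(1,2,G) [76 cells changed]:
GGGGGGGGG
GGGGGGGGG
GGGGGGGGG
GGGGGGGGG
GGGGGGBBG
GGGWGGBBG
GGGGGGGGG
GGGGGGGGG
GGGGGGGGG
After op 3 paint(8,5,K):
GGGGGGGGG
GGGGGGGGG
GGGGGGGGG
GGGGGGGGG
GGGGGGBBG
GGGWGGBBG
GGGGGGGGG
GGGGGGGGG
GGGGGKGGG

Answer: GGGGGGGGG
GGGGGGGGG
GGGGGGGGG
GGGGGGGGG
GGGGGGBBG
GGGWGGBBG
GGGGGGGGG
GGGGGGGGG
GGGGGKGGG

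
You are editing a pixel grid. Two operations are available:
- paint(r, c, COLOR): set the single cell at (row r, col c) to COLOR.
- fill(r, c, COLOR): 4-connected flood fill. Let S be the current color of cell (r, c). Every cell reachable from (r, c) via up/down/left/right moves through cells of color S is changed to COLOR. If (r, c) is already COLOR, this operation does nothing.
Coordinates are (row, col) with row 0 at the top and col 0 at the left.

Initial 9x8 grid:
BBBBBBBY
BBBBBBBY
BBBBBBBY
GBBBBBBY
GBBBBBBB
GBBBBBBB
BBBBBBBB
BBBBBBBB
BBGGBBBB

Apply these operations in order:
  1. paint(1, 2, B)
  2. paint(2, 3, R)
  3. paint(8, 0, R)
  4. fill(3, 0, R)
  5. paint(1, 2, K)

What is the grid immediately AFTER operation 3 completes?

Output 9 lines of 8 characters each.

After op 1 paint(1,2,B):
BBBBBBBY
BBBBBBBY
BBBBBBBY
GBBBBBBY
GBBBBBBB
GBBBBBBB
BBBBBBBB
BBBBBBBB
BBGGBBBB
After op 2 paint(2,3,R):
BBBBBBBY
BBBBBBBY
BBBRBBBY
GBBBBBBY
GBBBBBBB
GBBBBBBB
BBBBBBBB
BBBBBBBB
BBGGBBBB
After op 3 paint(8,0,R):
BBBBBBBY
BBBBBBBY
BBBRBBBY
GBBBBBBY
GBBBBBBB
GBBBBBBB
BBBBBBBB
BBBBBBBB
RBGGBBBB

Answer: BBBBBBBY
BBBBBBBY
BBBRBBBY
GBBBBBBY
GBBBBBBB
GBBBBBBB
BBBBBBBB
BBBBBBBB
RBGGBBBB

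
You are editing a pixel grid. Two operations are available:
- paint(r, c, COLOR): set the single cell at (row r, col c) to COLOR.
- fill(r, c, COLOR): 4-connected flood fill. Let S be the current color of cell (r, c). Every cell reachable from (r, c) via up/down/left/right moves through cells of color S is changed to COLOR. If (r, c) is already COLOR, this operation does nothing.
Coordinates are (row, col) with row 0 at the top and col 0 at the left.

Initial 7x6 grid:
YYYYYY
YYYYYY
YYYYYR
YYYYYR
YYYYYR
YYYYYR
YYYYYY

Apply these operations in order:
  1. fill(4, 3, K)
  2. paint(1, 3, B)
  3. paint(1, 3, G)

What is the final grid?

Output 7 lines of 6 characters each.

After op 1 fill(4,3,K) [38 cells changed]:
KKKKKK
KKKKKK
KKKKKR
KKKKKR
KKKKKR
KKKKKR
KKKKKK
After op 2 paint(1,3,B):
KKKKKK
KKKBKK
KKKKKR
KKKKKR
KKKKKR
KKKKKR
KKKKKK
After op 3 paint(1,3,G):
KKKKKK
KKKGKK
KKKKKR
KKKKKR
KKKKKR
KKKKKR
KKKKKK

Answer: KKKKKK
KKKGKK
KKKKKR
KKKKKR
KKKKKR
KKKKKR
KKKKKK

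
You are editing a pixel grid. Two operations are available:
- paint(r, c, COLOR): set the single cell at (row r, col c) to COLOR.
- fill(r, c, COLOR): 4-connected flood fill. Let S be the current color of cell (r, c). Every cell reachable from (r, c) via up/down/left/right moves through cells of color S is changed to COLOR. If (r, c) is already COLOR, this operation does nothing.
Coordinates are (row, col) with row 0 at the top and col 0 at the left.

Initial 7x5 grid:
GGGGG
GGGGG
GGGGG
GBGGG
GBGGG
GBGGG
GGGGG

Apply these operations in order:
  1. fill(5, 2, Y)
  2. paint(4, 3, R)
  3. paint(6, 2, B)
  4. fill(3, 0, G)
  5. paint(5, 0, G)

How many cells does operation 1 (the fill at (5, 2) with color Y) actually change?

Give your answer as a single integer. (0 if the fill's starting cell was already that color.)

After op 1 fill(5,2,Y) [32 cells changed]:
YYYYY
YYYYY
YYYYY
YBYYY
YBYYY
YBYYY
YYYYY

Answer: 32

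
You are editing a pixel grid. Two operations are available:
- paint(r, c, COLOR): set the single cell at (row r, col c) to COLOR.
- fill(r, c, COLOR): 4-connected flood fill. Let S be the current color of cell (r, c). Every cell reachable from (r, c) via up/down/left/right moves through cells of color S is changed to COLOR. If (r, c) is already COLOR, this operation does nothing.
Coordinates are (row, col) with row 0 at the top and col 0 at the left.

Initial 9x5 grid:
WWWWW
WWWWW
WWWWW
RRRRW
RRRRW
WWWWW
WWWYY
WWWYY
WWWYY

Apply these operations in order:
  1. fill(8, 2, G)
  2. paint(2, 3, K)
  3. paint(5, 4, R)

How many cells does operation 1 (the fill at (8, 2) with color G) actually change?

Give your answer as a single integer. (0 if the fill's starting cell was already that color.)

Answer: 31

Derivation:
After op 1 fill(8,2,G) [31 cells changed]:
GGGGG
GGGGG
GGGGG
RRRRG
RRRRG
GGGGG
GGGYY
GGGYY
GGGYY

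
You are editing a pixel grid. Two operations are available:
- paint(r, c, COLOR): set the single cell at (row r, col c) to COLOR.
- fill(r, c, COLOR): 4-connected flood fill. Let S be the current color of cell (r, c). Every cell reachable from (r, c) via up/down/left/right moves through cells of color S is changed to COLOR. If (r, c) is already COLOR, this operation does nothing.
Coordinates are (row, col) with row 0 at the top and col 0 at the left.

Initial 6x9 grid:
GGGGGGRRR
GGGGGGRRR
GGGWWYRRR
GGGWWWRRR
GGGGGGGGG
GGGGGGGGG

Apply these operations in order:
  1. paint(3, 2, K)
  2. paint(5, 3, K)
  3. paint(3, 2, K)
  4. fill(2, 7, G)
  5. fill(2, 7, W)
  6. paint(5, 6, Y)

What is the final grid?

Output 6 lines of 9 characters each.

Answer: WWWWWWWWW
WWWWWWWWW
WWWWWYWWW
WWKWWWWWW
WWWWWWWWW
WWWKWWYWW

Derivation:
After op 1 paint(3,2,K):
GGGGGGRRR
GGGGGGRRR
GGGWWYRRR
GGKWWWRRR
GGGGGGGGG
GGGGGGGGG
After op 2 paint(5,3,K):
GGGGGGRRR
GGGGGGRRR
GGGWWYRRR
GGKWWWRRR
GGGGGGGGG
GGGKGGGGG
After op 3 paint(3,2,K):
GGGGGGRRR
GGGGGGRRR
GGGWWYRRR
GGKWWWRRR
GGGGGGGGG
GGGKGGGGG
After op 4 fill(2,7,G) [12 cells changed]:
GGGGGGGGG
GGGGGGGGG
GGGWWYGGG
GGKWWWGGG
GGGGGGGGG
GGGKGGGGG
After op 5 fill(2,7,W) [46 cells changed]:
WWWWWWWWW
WWWWWWWWW
WWWWWYWWW
WWKWWWWWW
WWWWWWWWW
WWWKWWWWW
After op 6 paint(5,6,Y):
WWWWWWWWW
WWWWWWWWW
WWWWWYWWW
WWKWWWWWW
WWWWWWWWW
WWWKWWYWW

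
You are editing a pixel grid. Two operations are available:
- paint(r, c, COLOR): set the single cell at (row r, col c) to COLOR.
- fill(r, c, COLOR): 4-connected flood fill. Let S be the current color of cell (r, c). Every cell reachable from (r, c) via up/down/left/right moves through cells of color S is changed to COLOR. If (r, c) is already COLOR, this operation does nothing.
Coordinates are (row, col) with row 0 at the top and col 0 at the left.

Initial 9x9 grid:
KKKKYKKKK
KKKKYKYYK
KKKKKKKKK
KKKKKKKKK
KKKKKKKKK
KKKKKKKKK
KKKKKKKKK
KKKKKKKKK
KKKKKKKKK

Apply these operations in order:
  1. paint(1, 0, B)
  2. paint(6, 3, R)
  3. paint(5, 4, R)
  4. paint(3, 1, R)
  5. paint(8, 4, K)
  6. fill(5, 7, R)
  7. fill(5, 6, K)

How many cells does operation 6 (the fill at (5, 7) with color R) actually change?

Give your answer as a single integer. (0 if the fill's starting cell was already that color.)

After op 1 paint(1,0,B):
KKKKYKKKK
BKKKYKYYK
KKKKKKKKK
KKKKKKKKK
KKKKKKKKK
KKKKKKKKK
KKKKKKKKK
KKKKKKKKK
KKKKKKKKK
After op 2 paint(6,3,R):
KKKKYKKKK
BKKKYKYYK
KKKKKKKKK
KKKKKKKKK
KKKKKKKKK
KKKKKKKKK
KKKRKKKKK
KKKKKKKKK
KKKKKKKKK
After op 3 paint(5,4,R):
KKKKYKKKK
BKKKYKYYK
KKKKKKKKK
KKKKKKKKK
KKKKKKKKK
KKKKRKKKK
KKKRKKKKK
KKKKKKKKK
KKKKKKKKK
After op 4 paint(3,1,R):
KKKKYKKKK
BKKKYKYYK
KKKKKKKKK
KRKKKKKKK
KKKKKKKKK
KKKKRKKKK
KKKRKKKKK
KKKKKKKKK
KKKKKKKKK
After op 5 paint(8,4,K):
KKKKYKKKK
BKKKYKYYK
KKKKKKKKK
KRKKKKKKK
KKKKKKKKK
KKKKRKKKK
KKKRKKKKK
KKKKKKKKK
KKKKKKKKK
After op 6 fill(5,7,R) [73 cells changed]:
RRRRYRRRR
BRRRYRYYR
RRRRRRRRR
RRRRRRRRR
RRRRRRRRR
RRRRRRRRR
RRRRRRRRR
RRRRRRRRR
RRRRRRRRR

Answer: 73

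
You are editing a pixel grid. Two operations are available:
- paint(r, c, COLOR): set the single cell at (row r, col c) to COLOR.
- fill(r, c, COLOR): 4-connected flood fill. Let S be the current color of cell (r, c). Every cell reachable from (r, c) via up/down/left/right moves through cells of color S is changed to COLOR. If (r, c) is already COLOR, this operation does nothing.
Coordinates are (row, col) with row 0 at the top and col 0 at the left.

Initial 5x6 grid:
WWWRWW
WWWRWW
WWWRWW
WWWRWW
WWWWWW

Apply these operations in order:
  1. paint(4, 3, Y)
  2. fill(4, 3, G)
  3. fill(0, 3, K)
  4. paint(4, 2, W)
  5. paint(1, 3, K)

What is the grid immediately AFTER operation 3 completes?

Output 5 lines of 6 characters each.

After op 1 paint(4,3,Y):
WWWRWW
WWWRWW
WWWRWW
WWWRWW
WWWYWW
After op 2 fill(4,3,G) [1 cells changed]:
WWWRWW
WWWRWW
WWWRWW
WWWRWW
WWWGWW
After op 3 fill(0,3,K) [4 cells changed]:
WWWKWW
WWWKWW
WWWKWW
WWWKWW
WWWGWW

Answer: WWWKWW
WWWKWW
WWWKWW
WWWKWW
WWWGWW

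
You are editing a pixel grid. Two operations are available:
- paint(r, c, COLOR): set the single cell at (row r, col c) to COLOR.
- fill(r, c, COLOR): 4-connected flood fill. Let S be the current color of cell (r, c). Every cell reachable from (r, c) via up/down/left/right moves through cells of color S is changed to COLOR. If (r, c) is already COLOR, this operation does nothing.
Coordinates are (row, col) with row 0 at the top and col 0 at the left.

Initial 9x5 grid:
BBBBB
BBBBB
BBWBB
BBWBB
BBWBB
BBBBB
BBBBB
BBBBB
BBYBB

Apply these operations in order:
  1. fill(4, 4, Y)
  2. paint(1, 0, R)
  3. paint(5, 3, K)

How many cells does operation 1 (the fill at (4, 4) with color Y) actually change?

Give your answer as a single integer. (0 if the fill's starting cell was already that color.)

Answer: 41

Derivation:
After op 1 fill(4,4,Y) [41 cells changed]:
YYYYY
YYYYY
YYWYY
YYWYY
YYWYY
YYYYY
YYYYY
YYYYY
YYYYY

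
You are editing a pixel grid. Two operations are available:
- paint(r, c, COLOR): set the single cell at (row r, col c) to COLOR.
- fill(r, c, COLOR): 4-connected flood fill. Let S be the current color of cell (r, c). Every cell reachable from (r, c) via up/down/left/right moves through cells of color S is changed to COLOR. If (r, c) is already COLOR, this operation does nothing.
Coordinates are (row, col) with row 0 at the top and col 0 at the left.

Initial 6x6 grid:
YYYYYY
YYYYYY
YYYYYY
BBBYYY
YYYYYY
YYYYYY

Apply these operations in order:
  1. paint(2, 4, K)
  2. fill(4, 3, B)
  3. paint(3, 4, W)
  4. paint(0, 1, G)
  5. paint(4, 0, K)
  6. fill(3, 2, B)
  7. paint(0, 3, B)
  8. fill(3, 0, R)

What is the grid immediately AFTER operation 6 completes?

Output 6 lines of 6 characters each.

Answer: BGBBBB
BBBBBB
BBBBKB
BBBBWB
KBBBBB
BBBBBB

Derivation:
After op 1 paint(2,4,K):
YYYYYY
YYYYYY
YYYYKY
BBBYYY
YYYYYY
YYYYYY
After op 2 fill(4,3,B) [32 cells changed]:
BBBBBB
BBBBBB
BBBBKB
BBBBBB
BBBBBB
BBBBBB
After op 3 paint(3,4,W):
BBBBBB
BBBBBB
BBBBKB
BBBBWB
BBBBBB
BBBBBB
After op 4 paint(0,1,G):
BGBBBB
BBBBBB
BBBBKB
BBBBWB
BBBBBB
BBBBBB
After op 5 paint(4,0,K):
BGBBBB
BBBBBB
BBBBKB
BBBBWB
KBBBBB
BBBBBB
After op 6 fill(3,2,B) [0 cells changed]:
BGBBBB
BBBBBB
BBBBKB
BBBBWB
KBBBBB
BBBBBB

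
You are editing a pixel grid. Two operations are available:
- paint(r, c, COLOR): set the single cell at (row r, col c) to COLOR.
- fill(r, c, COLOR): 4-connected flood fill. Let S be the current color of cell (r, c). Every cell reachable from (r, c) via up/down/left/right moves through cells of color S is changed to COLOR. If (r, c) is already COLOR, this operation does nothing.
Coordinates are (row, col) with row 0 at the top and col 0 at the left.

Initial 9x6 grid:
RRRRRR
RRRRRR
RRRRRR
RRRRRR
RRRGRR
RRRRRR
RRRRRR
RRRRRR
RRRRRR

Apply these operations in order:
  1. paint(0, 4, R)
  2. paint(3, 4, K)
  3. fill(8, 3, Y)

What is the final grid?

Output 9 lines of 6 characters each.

After op 1 paint(0,4,R):
RRRRRR
RRRRRR
RRRRRR
RRRRRR
RRRGRR
RRRRRR
RRRRRR
RRRRRR
RRRRRR
After op 2 paint(3,4,K):
RRRRRR
RRRRRR
RRRRRR
RRRRKR
RRRGRR
RRRRRR
RRRRRR
RRRRRR
RRRRRR
After op 3 fill(8,3,Y) [52 cells changed]:
YYYYYY
YYYYYY
YYYYYY
YYYYKY
YYYGYY
YYYYYY
YYYYYY
YYYYYY
YYYYYY

Answer: YYYYYY
YYYYYY
YYYYYY
YYYYKY
YYYGYY
YYYYYY
YYYYYY
YYYYYY
YYYYYY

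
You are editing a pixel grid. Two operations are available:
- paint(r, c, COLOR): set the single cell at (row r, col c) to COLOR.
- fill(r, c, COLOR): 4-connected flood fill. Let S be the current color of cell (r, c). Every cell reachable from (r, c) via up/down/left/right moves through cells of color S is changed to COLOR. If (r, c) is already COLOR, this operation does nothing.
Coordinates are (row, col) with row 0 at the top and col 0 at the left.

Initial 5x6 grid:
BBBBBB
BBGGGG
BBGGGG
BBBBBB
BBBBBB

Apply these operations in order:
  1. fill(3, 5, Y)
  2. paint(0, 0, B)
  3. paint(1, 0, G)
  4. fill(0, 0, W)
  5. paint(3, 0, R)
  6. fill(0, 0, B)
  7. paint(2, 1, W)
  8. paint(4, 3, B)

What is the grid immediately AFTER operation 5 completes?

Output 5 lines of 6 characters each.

After op 1 fill(3,5,Y) [22 cells changed]:
YYYYYY
YYGGGG
YYGGGG
YYYYYY
YYYYYY
After op 2 paint(0,0,B):
BYYYYY
YYGGGG
YYGGGG
YYYYYY
YYYYYY
After op 3 paint(1,0,G):
BYYYYY
GYGGGG
YYGGGG
YYYYYY
YYYYYY
After op 4 fill(0,0,W) [1 cells changed]:
WYYYYY
GYGGGG
YYGGGG
YYYYYY
YYYYYY
After op 5 paint(3,0,R):
WYYYYY
GYGGGG
YYGGGG
RYYYYY
YYYYYY

Answer: WYYYYY
GYGGGG
YYGGGG
RYYYYY
YYYYYY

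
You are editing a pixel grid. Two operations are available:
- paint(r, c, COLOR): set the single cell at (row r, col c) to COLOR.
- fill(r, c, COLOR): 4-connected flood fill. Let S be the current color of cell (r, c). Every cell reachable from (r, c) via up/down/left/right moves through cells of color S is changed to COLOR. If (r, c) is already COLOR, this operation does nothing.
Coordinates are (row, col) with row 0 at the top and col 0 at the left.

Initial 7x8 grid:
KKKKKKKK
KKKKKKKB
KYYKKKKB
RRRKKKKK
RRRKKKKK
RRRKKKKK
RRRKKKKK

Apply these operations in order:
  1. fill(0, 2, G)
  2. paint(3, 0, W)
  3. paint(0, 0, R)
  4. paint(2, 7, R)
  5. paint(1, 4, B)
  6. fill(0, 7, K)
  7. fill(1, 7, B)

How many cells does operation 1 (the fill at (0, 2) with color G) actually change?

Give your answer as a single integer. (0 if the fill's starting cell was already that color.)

Answer: 40

Derivation:
After op 1 fill(0,2,G) [40 cells changed]:
GGGGGGGG
GGGGGGGB
GYYGGGGB
RRRGGGGG
RRRGGGGG
RRRGGGGG
RRRGGGGG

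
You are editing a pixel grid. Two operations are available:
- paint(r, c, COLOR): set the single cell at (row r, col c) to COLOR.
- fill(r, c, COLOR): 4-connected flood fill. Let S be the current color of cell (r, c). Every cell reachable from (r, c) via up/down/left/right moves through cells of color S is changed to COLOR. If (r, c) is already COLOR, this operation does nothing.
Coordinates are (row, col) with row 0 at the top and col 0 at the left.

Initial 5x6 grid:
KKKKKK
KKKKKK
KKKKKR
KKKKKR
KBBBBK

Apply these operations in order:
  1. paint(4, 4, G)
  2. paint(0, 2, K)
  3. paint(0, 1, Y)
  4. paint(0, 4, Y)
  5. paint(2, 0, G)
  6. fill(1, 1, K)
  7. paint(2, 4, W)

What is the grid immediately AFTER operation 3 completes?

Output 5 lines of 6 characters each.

After op 1 paint(4,4,G):
KKKKKK
KKKKKK
KKKKKR
KKKKKR
KBBBGK
After op 2 paint(0,2,K):
KKKKKK
KKKKKK
KKKKKR
KKKKKR
KBBBGK
After op 3 paint(0,1,Y):
KYKKKK
KKKKKK
KKKKKR
KKKKKR
KBBBGK

Answer: KYKKKK
KKKKKK
KKKKKR
KKKKKR
KBBBGK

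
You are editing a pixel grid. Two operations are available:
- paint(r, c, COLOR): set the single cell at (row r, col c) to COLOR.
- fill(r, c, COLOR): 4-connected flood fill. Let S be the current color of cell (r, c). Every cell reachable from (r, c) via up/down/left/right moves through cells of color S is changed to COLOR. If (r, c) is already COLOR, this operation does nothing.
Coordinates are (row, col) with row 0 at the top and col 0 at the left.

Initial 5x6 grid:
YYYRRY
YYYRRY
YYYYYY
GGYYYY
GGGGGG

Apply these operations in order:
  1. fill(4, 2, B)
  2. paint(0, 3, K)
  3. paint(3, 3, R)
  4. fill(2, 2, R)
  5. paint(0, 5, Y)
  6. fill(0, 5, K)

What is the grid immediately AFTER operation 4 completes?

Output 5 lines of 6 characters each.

After op 1 fill(4,2,B) [8 cells changed]:
YYYRRY
YYYRRY
YYYYYY
BBYYYY
BBBBBB
After op 2 paint(0,3,K):
YYYKRY
YYYRRY
YYYYYY
BBYYYY
BBBBBB
After op 3 paint(3,3,R):
YYYKRY
YYYRRY
YYYYYY
BBYRYY
BBBBBB
After op 4 fill(2,2,R) [17 cells changed]:
RRRKRR
RRRRRR
RRRRRR
BBRRRR
BBBBBB

Answer: RRRKRR
RRRRRR
RRRRRR
BBRRRR
BBBBBB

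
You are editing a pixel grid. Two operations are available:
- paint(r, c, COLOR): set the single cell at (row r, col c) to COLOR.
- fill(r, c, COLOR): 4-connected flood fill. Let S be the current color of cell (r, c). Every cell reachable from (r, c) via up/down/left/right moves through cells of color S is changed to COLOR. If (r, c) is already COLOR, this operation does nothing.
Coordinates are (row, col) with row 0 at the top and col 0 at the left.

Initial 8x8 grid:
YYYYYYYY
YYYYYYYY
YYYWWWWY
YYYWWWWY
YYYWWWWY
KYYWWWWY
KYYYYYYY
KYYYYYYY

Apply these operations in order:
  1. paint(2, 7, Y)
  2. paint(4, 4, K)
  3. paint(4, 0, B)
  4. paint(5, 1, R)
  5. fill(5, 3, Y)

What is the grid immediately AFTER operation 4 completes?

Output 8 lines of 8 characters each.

After op 1 paint(2,7,Y):
YYYYYYYY
YYYYYYYY
YYYWWWWY
YYYWWWWY
YYYWWWWY
KYYWWWWY
KYYYYYYY
KYYYYYYY
After op 2 paint(4,4,K):
YYYYYYYY
YYYYYYYY
YYYWWWWY
YYYWWWWY
YYYWKWWY
KYYWWWWY
KYYYYYYY
KYYYYYYY
After op 3 paint(4,0,B):
YYYYYYYY
YYYYYYYY
YYYWWWWY
YYYWWWWY
BYYWKWWY
KYYWWWWY
KYYYYYYY
KYYYYYYY
After op 4 paint(5,1,R):
YYYYYYYY
YYYYYYYY
YYYWWWWY
YYYWWWWY
BYYWKWWY
KRYWWWWY
KYYYYYYY
KYYYYYYY

Answer: YYYYYYYY
YYYYYYYY
YYYWWWWY
YYYWWWWY
BYYWKWWY
KRYWWWWY
KYYYYYYY
KYYYYYYY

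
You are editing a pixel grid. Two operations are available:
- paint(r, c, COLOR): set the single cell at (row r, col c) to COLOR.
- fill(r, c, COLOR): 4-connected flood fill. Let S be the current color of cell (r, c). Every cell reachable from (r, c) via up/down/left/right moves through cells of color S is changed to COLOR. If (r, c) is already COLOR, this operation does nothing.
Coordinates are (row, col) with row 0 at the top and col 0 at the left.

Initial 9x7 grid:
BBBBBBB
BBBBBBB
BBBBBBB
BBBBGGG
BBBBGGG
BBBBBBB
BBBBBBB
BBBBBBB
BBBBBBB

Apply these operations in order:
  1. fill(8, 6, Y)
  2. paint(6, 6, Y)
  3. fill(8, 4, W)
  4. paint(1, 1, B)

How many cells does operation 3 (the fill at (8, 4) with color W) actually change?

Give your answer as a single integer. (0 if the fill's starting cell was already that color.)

After op 1 fill(8,6,Y) [57 cells changed]:
YYYYYYY
YYYYYYY
YYYYYYY
YYYYGGG
YYYYGGG
YYYYYYY
YYYYYYY
YYYYYYY
YYYYYYY
After op 2 paint(6,6,Y):
YYYYYYY
YYYYYYY
YYYYYYY
YYYYGGG
YYYYGGG
YYYYYYY
YYYYYYY
YYYYYYY
YYYYYYY
After op 3 fill(8,4,W) [57 cells changed]:
WWWWWWW
WWWWWWW
WWWWWWW
WWWWGGG
WWWWGGG
WWWWWWW
WWWWWWW
WWWWWWW
WWWWWWW

Answer: 57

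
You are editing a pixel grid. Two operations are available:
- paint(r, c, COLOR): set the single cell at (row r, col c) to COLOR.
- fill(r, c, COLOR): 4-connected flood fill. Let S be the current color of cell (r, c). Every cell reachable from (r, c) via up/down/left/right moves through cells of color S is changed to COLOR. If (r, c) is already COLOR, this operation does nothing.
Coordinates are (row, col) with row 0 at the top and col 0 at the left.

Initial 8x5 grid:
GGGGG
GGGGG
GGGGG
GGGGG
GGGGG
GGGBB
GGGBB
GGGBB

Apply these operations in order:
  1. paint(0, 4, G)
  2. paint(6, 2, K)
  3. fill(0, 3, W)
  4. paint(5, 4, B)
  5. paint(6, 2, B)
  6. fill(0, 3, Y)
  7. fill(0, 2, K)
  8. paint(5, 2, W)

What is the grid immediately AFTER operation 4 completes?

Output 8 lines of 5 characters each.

Answer: WWWWW
WWWWW
WWWWW
WWWWW
WWWWW
WWWBB
WWKBB
WWWBB

Derivation:
After op 1 paint(0,4,G):
GGGGG
GGGGG
GGGGG
GGGGG
GGGGG
GGGBB
GGGBB
GGGBB
After op 2 paint(6,2,K):
GGGGG
GGGGG
GGGGG
GGGGG
GGGGG
GGGBB
GGKBB
GGGBB
After op 3 fill(0,3,W) [33 cells changed]:
WWWWW
WWWWW
WWWWW
WWWWW
WWWWW
WWWBB
WWKBB
WWWBB
After op 4 paint(5,4,B):
WWWWW
WWWWW
WWWWW
WWWWW
WWWWW
WWWBB
WWKBB
WWWBB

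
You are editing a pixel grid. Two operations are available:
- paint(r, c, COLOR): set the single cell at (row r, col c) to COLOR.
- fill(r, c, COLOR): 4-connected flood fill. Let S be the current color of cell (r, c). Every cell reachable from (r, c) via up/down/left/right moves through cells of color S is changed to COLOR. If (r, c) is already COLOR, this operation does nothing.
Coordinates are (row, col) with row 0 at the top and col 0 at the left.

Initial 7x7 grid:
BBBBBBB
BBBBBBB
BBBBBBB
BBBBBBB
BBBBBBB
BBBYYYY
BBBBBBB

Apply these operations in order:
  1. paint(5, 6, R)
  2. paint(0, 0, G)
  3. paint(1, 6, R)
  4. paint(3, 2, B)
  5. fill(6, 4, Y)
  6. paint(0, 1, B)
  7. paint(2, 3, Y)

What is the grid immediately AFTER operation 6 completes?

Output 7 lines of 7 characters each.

After op 1 paint(5,6,R):
BBBBBBB
BBBBBBB
BBBBBBB
BBBBBBB
BBBBBBB
BBBYYYR
BBBBBBB
After op 2 paint(0,0,G):
GBBBBBB
BBBBBBB
BBBBBBB
BBBBBBB
BBBBBBB
BBBYYYR
BBBBBBB
After op 3 paint(1,6,R):
GBBBBBB
BBBBBBR
BBBBBBB
BBBBBBB
BBBBBBB
BBBYYYR
BBBBBBB
After op 4 paint(3,2,B):
GBBBBBB
BBBBBBR
BBBBBBB
BBBBBBB
BBBBBBB
BBBYYYR
BBBBBBB
After op 5 fill(6,4,Y) [43 cells changed]:
GYYYYYY
YYYYYYR
YYYYYYY
YYYYYYY
YYYYYYY
YYYYYYR
YYYYYYY
After op 6 paint(0,1,B):
GBYYYYY
YYYYYYR
YYYYYYY
YYYYYYY
YYYYYYY
YYYYYYR
YYYYYYY

Answer: GBYYYYY
YYYYYYR
YYYYYYY
YYYYYYY
YYYYYYY
YYYYYYR
YYYYYYY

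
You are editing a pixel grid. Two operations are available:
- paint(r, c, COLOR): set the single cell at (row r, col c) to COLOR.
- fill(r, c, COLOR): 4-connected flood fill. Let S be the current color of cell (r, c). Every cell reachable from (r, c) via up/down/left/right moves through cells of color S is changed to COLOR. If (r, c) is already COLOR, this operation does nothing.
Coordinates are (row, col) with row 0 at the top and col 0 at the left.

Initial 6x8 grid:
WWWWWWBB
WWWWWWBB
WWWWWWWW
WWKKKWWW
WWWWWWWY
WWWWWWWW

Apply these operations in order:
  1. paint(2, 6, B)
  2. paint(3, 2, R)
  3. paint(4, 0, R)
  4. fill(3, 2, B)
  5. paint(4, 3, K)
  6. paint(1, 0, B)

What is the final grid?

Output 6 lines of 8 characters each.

After op 1 paint(2,6,B):
WWWWWWBB
WWWWWWBB
WWWWWWBW
WWKKKWWW
WWWWWWWY
WWWWWWWW
After op 2 paint(3,2,R):
WWWWWWBB
WWWWWWBB
WWWWWWBW
WWRKKWWW
WWWWWWWY
WWWWWWWW
After op 3 paint(4,0,R):
WWWWWWBB
WWWWWWBB
WWWWWWBW
WWRKKWWW
RWWWWWWY
WWWWWWWW
After op 4 fill(3,2,B) [1 cells changed]:
WWWWWWBB
WWWWWWBB
WWWWWWBW
WWBKKWWW
RWWWWWWY
WWWWWWWW
After op 5 paint(4,3,K):
WWWWWWBB
WWWWWWBB
WWWWWWBW
WWBKKWWW
RWWKWWWY
WWWWWWWW
After op 6 paint(1,0,B):
WWWWWWBB
BWWWWWBB
WWWWWWBW
WWBKKWWW
RWWKWWWY
WWWWWWWW

Answer: WWWWWWBB
BWWWWWBB
WWWWWWBW
WWBKKWWW
RWWKWWWY
WWWWWWWW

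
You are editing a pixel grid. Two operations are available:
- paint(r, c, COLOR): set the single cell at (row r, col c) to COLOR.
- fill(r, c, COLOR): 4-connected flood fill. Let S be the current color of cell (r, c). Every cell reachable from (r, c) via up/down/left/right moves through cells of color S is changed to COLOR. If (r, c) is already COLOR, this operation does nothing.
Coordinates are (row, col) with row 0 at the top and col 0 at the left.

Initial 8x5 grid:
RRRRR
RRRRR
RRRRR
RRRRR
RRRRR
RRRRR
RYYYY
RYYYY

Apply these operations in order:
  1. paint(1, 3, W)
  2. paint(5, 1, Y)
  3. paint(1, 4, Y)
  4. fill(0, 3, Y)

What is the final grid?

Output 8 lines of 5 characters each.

After op 1 paint(1,3,W):
RRRRR
RRRWR
RRRRR
RRRRR
RRRRR
RRRRR
RYYYY
RYYYY
After op 2 paint(5,1,Y):
RRRRR
RRRWR
RRRRR
RRRRR
RRRRR
RYRRR
RYYYY
RYYYY
After op 3 paint(1,4,Y):
RRRRR
RRRWY
RRRRR
RRRRR
RRRRR
RYRRR
RYYYY
RYYYY
After op 4 fill(0,3,Y) [29 cells changed]:
YYYYY
YYYWY
YYYYY
YYYYY
YYYYY
YYYYY
YYYYY
YYYYY

Answer: YYYYY
YYYWY
YYYYY
YYYYY
YYYYY
YYYYY
YYYYY
YYYYY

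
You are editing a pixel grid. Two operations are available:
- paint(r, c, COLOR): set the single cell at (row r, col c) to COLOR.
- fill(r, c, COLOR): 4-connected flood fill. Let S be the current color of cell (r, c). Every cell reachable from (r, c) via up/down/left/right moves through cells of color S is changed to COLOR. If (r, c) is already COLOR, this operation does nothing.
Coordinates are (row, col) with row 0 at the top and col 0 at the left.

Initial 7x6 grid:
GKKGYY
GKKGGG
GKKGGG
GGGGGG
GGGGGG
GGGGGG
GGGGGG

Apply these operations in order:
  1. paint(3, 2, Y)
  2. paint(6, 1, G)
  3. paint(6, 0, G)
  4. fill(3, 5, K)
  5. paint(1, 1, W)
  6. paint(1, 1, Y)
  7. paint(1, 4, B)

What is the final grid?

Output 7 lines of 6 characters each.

After op 1 paint(3,2,Y):
GKKGYY
GKKGGG
GKKGGG
GGYGGG
GGGGGG
GGGGGG
GGGGGG
After op 2 paint(6,1,G):
GKKGYY
GKKGGG
GKKGGG
GGYGGG
GGGGGG
GGGGGG
GGGGGG
After op 3 paint(6,0,G):
GKKGYY
GKKGGG
GKKGGG
GGYGGG
GGGGGG
GGGGGG
GGGGGG
After op 4 fill(3,5,K) [33 cells changed]:
KKKKYY
KKKKKK
KKKKKK
KKYKKK
KKKKKK
KKKKKK
KKKKKK
After op 5 paint(1,1,W):
KKKKYY
KWKKKK
KKKKKK
KKYKKK
KKKKKK
KKKKKK
KKKKKK
After op 6 paint(1,1,Y):
KKKKYY
KYKKKK
KKKKKK
KKYKKK
KKKKKK
KKKKKK
KKKKKK
After op 7 paint(1,4,B):
KKKKYY
KYKKBK
KKKKKK
KKYKKK
KKKKKK
KKKKKK
KKKKKK

Answer: KKKKYY
KYKKBK
KKKKKK
KKYKKK
KKKKKK
KKKKKK
KKKKKK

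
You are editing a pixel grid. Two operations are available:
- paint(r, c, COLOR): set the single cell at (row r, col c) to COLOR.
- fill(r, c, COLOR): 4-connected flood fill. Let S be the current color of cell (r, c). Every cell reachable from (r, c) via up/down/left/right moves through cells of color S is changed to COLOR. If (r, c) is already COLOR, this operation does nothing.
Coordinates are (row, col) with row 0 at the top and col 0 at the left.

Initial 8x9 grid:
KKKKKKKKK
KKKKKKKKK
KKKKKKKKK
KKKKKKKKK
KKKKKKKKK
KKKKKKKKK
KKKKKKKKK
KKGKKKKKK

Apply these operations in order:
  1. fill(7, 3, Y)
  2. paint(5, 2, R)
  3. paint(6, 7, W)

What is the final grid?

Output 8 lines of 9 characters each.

After op 1 fill(7,3,Y) [71 cells changed]:
YYYYYYYYY
YYYYYYYYY
YYYYYYYYY
YYYYYYYYY
YYYYYYYYY
YYYYYYYYY
YYYYYYYYY
YYGYYYYYY
After op 2 paint(5,2,R):
YYYYYYYYY
YYYYYYYYY
YYYYYYYYY
YYYYYYYYY
YYYYYYYYY
YYRYYYYYY
YYYYYYYYY
YYGYYYYYY
After op 3 paint(6,7,W):
YYYYYYYYY
YYYYYYYYY
YYYYYYYYY
YYYYYYYYY
YYYYYYYYY
YYRYYYYYY
YYYYYYYWY
YYGYYYYYY

Answer: YYYYYYYYY
YYYYYYYYY
YYYYYYYYY
YYYYYYYYY
YYYYYYYYY
YYRYYYYYY
YYYYYYYWY
YYGYYYYYY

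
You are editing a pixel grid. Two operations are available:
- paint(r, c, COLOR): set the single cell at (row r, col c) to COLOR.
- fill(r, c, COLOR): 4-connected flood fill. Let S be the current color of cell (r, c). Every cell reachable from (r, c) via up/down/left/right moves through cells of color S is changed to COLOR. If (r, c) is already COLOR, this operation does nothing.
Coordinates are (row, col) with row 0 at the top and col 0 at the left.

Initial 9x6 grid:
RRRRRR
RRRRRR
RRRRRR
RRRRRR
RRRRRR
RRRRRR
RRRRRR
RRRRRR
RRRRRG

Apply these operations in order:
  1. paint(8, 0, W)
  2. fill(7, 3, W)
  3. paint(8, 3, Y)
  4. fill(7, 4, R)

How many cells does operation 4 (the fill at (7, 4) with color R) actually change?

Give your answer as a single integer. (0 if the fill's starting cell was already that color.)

Answer: 52

Derivation:
After op 1 paint(8,0,W):
RRRRRR
RRRRRR
RRRRRR
RRRRRR
RRRRRR
RRRRRR
RRRRRR
RRRRRR
WRRRRG
After op 2 fill(7,3,W) [52 cells changed]:
WWWWWW
WWWWWW
WWWWWW
WWWWWW
WWWWWW
WWWWWW
WWWWWW
WWWWWW
WWWWWG
After op 3 paint(8,3,Y):
WWWWWW
WWWWWW
WWWWWW
WWWWWW
WWWWWW
WWWWWW
WWWWWW
WWWWWW
WWWYWG
After op 4 fill(7,4,R) [52 cells changed]:
RRRRRR
RRRRRR
RRRRRR
RRRRRR
RRRRRR
RRRRRR
RRRRRR
RRRRRR
RRRYRG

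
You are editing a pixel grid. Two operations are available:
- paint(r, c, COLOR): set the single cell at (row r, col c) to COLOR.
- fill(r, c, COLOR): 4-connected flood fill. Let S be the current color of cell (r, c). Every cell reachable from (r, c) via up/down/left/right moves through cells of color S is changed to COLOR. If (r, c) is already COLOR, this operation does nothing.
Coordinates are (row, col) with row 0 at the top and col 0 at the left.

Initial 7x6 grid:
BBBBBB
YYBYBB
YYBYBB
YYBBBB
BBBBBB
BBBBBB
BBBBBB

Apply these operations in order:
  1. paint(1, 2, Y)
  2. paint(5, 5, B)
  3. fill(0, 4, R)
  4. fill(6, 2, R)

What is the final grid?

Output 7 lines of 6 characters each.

Answer: RRRRRR
YYYYRR
YYRYRR
YYRRRR
RRRRRR
RRRRRR
RRRRRR

Derivation:
After op 1 paint(1,2,Y):
BBBBBB
YYYYBB
YYBYBB
YYBBBB
BBBBBB
BBBBBB
BBBBBB
After op 2 paint(5,5,B):
BBBBBB
YYYYBB
YYBYBB
YYBBBB
BBBBBB
BBBBBB
BBBBBB
After op 3 fill(0,4,R) [33 cells changed]:
RRRRRR
YYYYRR
YYRYRR
YYRRRR
RRRRRR
RRRRRR
RRRRRR
After op 4 fill(6,2,R) [0 cells changed]:
RRRRRR
YYYYRR
YYRYRR
YYRRRR
RRRRRR
RRRRRR
RRRRRR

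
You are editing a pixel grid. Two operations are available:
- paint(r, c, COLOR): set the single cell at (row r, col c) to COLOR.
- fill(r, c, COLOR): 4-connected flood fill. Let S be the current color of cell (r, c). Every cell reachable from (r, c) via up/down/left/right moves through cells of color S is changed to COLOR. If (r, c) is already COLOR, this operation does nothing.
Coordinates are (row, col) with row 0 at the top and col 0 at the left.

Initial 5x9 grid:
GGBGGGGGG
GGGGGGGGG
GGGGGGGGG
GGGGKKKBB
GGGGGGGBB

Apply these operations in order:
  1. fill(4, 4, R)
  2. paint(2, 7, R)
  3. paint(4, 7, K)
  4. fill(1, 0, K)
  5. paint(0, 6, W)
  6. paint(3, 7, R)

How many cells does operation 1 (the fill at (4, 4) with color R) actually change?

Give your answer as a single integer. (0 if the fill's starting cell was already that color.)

After op 1 fill(4,4,R) [37 cells changed]:
RRBRRRRRR
RRRRRRRRR
RRRRRRRRR
RRRRKKKBB
RRRRRRRBB

Answer: 37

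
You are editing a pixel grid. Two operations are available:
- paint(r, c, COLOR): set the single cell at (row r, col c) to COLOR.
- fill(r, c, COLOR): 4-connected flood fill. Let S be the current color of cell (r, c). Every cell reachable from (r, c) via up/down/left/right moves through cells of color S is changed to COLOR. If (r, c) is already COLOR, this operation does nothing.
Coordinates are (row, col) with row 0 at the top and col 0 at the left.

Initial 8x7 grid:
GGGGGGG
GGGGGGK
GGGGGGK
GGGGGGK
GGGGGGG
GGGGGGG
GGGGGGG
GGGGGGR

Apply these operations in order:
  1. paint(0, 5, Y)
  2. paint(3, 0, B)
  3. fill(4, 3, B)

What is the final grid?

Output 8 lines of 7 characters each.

After op 1 paint(0,5,Y):
GGGGGYG
GGGGGGK
GGGGGGK
GGGGGGK
GGGGGGG
GGGGGGG
GGGGGGG
GGGGGGR
After op 2 paint(3,0,B):
GGGGGYG
GGGGGGK
GGGGGGK
BGGGGGK
GGGGGGG
GGGGGGG
GGGGGGG
GGGGGGR
After op 3 fill(4,3,B) [49 cells changed]:
BBBBBYG
BBBBBBK
BBBBBBK
BBBBBBK
BBBBBBB
BBBBBBB
BBBBBBB
BBBBBBR

Answer: BBBBBYG
BBBBBBK
BBBBBBK
BBBBBBK
BBBBBBB
BBBBBBB
BBBBBBB
BBBBBBR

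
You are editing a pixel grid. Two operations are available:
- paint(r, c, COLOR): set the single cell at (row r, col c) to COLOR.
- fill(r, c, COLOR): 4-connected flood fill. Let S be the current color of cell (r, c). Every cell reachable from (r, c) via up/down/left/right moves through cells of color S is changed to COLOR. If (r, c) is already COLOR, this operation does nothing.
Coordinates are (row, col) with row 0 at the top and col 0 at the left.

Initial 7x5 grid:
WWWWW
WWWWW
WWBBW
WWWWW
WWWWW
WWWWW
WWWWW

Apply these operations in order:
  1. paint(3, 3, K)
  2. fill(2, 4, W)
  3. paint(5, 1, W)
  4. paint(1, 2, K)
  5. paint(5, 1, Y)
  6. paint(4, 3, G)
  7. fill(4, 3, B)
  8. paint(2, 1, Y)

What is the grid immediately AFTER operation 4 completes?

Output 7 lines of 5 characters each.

Answer: WWWWW
WWKWW
WWBBW
WWWKW
WWWWW
WWWWW
WWWWW

Derivation:
After op 1 paint(3,3,K):
WWWWW
WWWWW
WWBBW
WWWKW
WWWWW
WWWWW
WWWWW
After op 2 fill(2,4,W) [0 cells changed]:
WWWWW
WWWWW
WWBBW
WWWKW
WWWWW
WWWWW
WWWWW
After op 3 paint(5,1,W):
WWWWW
WWWWW
WWBBW
WWWKW
WWWWW
WWWWW
WWWWW
After op 4 paint(1,2,K):
WWWWW
WWKWW
WWBBW
WWWKW
WWWWW
WWWWW
WWWWW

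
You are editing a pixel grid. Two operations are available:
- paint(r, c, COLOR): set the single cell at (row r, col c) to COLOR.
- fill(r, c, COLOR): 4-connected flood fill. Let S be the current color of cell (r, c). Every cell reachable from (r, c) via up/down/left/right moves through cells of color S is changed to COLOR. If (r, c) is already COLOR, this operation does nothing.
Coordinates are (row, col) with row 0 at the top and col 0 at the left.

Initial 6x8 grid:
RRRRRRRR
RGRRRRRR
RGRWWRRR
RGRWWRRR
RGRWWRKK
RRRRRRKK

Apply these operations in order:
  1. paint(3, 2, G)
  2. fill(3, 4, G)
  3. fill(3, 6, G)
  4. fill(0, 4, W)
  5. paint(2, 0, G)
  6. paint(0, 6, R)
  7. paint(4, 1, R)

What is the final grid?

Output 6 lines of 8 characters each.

After op 1 paint(3,2,G):
RRRRRRRR
RGRRRRRR
RGRWWRRR
RGGWWRRR
RGRWWRKK
RRRRRRKK
After op 2 fill(3,4,G) [6 cells changed]:
RRRRRRRR
RGRRRRRR
RGRGGRRR
RGGGGRRR
RGRGGRKK
RRRRRRKK
After op 3 fill(3,6,G) [33 cells changed]:
GGGGGGGG
GGGGGGGG
GGGGGGGG
GGGGGGGG
GGGGGGKK
GGGGGGKK
After op 4 fill(0,4,W) [44 cells changed]:
WWWWWWWW
WWWWWWWW
WWWWWWWW
WWWWWWWW
WWWWWWKK
WWWWWWKK
After op 5 paint(2,0,G):
WWWWWWWW
WWWWWWWW
GWWWWWWW
WWWWWWWW
WWWWWWKK
WWWWWWKK
After op 6 paint(0,6,R):
WWWWWWRW
WWWWWWWW
GWWWWWWW
WWWWWWWW
WWWWWWKK
WWWWWWKK
After op 7 paint(4,1,R):
WWWWWWRW
WWWWWWWW
GWWWWWWW
WWWWWWWW
WRWWWWKK
WWWWWWKK

Answer: WWWWWWRW
WWWWWWWW
GWWWWWWW
WWWWWWWW
WRWWWWKK
WWWWWWKK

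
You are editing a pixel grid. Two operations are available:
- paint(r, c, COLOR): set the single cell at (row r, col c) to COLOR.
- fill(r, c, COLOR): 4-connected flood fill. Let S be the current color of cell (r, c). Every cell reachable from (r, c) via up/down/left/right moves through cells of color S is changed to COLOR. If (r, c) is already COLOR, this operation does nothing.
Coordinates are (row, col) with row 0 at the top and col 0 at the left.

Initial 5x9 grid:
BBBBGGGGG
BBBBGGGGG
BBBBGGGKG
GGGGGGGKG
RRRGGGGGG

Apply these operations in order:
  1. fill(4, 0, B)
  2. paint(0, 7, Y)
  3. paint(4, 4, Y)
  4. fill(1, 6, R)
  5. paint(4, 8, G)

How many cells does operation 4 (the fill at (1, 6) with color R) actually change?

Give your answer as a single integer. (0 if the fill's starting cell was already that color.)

Answer: 26

Derivation:
After op 1 fill(4,0,B) [3 cells changed]:
BBBBGGGGG
BBBBGGGGG
BBBBGGGKG
GGGGGGGKG
BBBGGGGGG
After op 2 paint(0,7,Y):
BBBBGGGYG
BBBBGGGGG
BBBBGGGKG
GGGGGGGKG
BBBGGGGGG
After op 3 paint(4,4,Y):
BBBBGGGYG
BBBBGGGGG
BBBBGGGKG
GGGGGGGKG
BBBGYGGGG
After op 4 fill(1,6,R) [26 cells changed]:
BBBBRRRYR
BBBBRRRRR
BBBBRRRKR
RRRRRRRKR
BBBRYRRRR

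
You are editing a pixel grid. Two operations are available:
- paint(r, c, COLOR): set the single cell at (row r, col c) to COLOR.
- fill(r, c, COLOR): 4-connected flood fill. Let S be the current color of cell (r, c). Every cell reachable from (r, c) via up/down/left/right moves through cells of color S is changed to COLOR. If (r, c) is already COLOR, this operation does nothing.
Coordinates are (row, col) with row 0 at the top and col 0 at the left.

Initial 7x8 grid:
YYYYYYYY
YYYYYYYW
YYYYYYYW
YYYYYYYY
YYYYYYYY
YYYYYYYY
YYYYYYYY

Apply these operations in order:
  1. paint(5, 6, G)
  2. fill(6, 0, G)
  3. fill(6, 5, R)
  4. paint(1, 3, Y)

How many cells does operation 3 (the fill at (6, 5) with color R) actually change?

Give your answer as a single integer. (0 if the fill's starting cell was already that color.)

After op 1 paint(5,6,G):
YYYYYYYY
YYYYYYYW
YYYYYYYW
YYYYYYYY
YYYYYYYY
YYYYYYGY
YYYYYYYY
After op 2 fill(6,0,G) [53 cells changed]:
GGGGGGGG
GGGGGGGW
GGGGGGGW
GGGGGGGG
GGGGGGGG
GGGGGGGG
GGGGGGGG
After op 3 fill(6,5,R) [54 cells changed]:
RRRRRRRR
RRRRRRRW
RRRRRRRW
RRRRRRRR
RRRRRRRR
RRRRRRRR
RRRRRRRR

Answer: 54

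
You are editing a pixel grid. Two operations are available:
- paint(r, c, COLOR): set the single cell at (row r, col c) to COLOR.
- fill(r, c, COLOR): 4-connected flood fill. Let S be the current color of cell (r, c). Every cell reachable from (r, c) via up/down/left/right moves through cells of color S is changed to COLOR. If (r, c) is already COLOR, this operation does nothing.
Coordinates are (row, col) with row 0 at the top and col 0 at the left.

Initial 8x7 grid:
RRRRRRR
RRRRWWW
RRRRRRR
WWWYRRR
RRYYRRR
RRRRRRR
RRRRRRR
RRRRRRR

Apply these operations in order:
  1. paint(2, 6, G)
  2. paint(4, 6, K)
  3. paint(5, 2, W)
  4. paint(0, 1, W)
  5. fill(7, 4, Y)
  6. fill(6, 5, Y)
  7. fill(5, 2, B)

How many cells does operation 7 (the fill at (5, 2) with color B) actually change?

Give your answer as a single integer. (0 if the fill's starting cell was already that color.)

After op 1 paint(2,6,G):
RRRRRRR
RRRRWWW
RRRRRRG
WWWYRRR
RRYYRRR
RRRRRRR
RRRRRRR
RRRRRRR
After op 2 paint(4,6,K):
RRRRRRR
RRRRWWW
RRRRRRG
WWWYRRR
RRYYRRK
RRRRRRR
RRRRRRR
RRRRRRR
After op 3 paint(5,2,W):
RRRRRRR
RRRRWWW
RRRRRRG
WWWYRRR
RRYYRRK
RRWRRRR
RRRRRRR
RRRRRRR
After op 4 paint(0,1,W):
RWRRRRR
RRRRWWW
RRRRRRG
WWWYRRR
RRYYRRK
RRWRRRR
RRRRRRR
RRRRRRR
After op 5 fill(7,4,Y) [43 cells changed]:
YWYYYYY
YYYYWWW
YYYYYYG
WWWYYYY
YYYYYYK
YYWYYYY
YYYYYYY
YYYYYYY
After op 6 fill(6,5,Y) [0 cells changed]:
YWYYYYY
YYYYWWW
YYYYYYG
WWWYYYY
YYYYYYK
YYWYYYY
YYYYYYY
YYYYYYY
After op 7 fill(5,2,B) [1 cells changed]:
YWYYYYY
YYYYWWW
YYYYYYG
WWWYYYY
YYYYYYK
YYBYYYY
YYYYYYY
YYYYYYY

Answer: 1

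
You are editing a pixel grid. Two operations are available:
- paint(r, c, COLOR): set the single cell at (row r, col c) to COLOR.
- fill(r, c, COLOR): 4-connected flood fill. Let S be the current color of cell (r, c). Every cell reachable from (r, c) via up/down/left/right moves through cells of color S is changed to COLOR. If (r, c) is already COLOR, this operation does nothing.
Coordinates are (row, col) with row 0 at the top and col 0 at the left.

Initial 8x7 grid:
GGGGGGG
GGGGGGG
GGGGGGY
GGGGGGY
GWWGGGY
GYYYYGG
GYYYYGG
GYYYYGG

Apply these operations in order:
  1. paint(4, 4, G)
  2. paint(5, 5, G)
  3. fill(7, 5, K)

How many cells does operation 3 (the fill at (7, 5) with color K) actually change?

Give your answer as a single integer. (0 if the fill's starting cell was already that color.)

Answer: 39

Derivation:
After op 1 paint(4,4,G):
GGGGGGG
GGGGGGG
GGGGGGY
GGGGGGY
GWWGGGY
GYYYYGG
GYYYYGG
GYYYYGG
After op 2 paint(5,5,G):
GGGGGGG
GGGGGGG
GGGGGGY
GGGGGGY
GWWGGGY
GYYYYGG
GYYYYGG
GYYYYGG
After op 3 fill(7,5,K) [39 cells changed]:
KKKKKKK
KKKKKKK
KKKKKKY
KKKKKKY
KWWKKKY
KYYYYKK
KYYYYKK
KYYYYKK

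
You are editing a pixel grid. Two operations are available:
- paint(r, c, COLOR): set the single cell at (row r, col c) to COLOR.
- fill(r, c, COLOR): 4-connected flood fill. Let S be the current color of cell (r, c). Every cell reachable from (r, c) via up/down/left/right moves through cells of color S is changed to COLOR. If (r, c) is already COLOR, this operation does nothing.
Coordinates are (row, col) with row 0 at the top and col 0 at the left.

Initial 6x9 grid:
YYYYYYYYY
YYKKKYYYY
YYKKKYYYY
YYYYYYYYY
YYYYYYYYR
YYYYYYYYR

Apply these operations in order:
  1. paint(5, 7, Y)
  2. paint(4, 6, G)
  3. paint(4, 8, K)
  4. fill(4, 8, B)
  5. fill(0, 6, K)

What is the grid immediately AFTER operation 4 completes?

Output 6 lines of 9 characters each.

After op 1 paint(5,7,Y):
YYYYYYYYY
YYKKKYYYY
YYKKKYYYY
YYYYYYYYY
YYYYYYYYR
YYYYYYYYR
After op 2 paint(4,6,G):
YYYYYYYYY
YYKKKYYYY
YYKKKYYYY
YYYYYYYYY
YYYYYYGYR
YYYYYYYYR
After op 3 paint(4,8,K):
YYYYYYYYY
YYKKKYYYY
YYKKKYYYY
YYYYYYYYY
YYYYYYGYK
YYYYYYYYR
After op 4 fill(4,8,B) [1 cells changed]:
YYYYYYYYY
YYKKKYYYY
YYKKKYYYY
YYYYYYYYY
YYYYYYGYB
YYYYYYYYR

Answer: YYYYYYYYY
YYKKKYYYY
YYKKKYYYY
YYYYYYYYY
YYYYYYGYB
YYYYYYYYR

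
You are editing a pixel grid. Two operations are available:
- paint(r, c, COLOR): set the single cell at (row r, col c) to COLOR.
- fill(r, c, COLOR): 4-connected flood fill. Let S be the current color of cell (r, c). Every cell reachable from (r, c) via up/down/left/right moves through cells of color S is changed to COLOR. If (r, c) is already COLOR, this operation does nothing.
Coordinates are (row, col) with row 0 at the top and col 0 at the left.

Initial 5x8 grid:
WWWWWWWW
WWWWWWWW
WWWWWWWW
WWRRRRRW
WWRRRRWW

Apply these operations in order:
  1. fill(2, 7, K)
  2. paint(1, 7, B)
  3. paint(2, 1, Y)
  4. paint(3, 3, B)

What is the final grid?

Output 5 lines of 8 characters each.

After op 1 fill(2,7,K) [31 cells changed]:
KKKKKKKK
KKKKKKKK
KKKKKKKK
KKRRRRRK
KKRRRRKK
After op 2 paint(1,7,B):
KKKKKKKK
KKKKKKKB
KKKKKKKK
KKRRRRRK
KKRRRRKK
After op 3 paint(2,1,Y):
KKKKKKKK
KKKKKKKB
KYKKKKKK
KKRRRRRK
KKRRRRKK
After op 4 paint(3,3,B):
KKKKKKKK
KKKKKKKB
KYKKKKKK
KKRBRRRK
KKRRRRKK

Answer: KKKKKKKK
KKKKKKKB
KYKKKKKK
KKRBRRRK
KKRRRRKK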